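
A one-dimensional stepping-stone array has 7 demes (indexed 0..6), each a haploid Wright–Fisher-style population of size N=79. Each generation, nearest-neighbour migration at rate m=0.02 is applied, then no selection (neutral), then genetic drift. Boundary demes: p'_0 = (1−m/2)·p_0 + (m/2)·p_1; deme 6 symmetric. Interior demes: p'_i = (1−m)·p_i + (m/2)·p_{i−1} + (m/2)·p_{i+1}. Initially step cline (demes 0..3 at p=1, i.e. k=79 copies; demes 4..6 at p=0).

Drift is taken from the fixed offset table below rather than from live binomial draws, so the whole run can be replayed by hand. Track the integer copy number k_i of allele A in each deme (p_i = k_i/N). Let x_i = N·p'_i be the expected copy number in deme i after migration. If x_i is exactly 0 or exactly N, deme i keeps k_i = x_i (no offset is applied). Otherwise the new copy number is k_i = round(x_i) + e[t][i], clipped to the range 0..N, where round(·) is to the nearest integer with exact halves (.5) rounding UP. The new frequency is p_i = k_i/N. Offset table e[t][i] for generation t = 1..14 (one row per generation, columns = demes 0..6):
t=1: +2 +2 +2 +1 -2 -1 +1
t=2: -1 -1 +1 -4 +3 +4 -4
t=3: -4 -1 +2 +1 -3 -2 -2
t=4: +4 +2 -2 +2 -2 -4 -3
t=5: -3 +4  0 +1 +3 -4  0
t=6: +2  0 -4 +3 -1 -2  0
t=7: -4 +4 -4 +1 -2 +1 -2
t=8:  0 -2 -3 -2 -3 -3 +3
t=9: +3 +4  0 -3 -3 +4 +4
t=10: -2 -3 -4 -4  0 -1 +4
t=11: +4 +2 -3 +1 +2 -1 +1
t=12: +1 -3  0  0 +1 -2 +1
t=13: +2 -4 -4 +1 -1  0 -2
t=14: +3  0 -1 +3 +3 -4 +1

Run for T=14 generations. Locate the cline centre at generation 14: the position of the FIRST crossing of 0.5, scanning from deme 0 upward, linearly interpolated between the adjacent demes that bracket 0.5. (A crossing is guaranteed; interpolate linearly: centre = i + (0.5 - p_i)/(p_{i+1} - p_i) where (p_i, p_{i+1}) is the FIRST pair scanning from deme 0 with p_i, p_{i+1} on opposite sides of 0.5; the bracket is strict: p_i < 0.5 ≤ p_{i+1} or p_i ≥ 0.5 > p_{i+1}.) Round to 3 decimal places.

t=0: k=[79 79 79 79 0 0 0]
t=1: x=[79.0000 79.0000 79.0000 78.2100 0.7900 0.0000 0.0000] k=[79 79 79 79 0 0 0]
t=2: x=[79.0000 79.0000 79.0000 78.2100 0.7900 0.0000 0.0000] k=[79 79 79 74 4 0 0]
t=3: x=[79.0000 79.0000 78.9500 73.3500 4.6600 0.0400 0.0000] k=[79 79 79 74 2 0 0]
t=4: x=[79.0000 79.0000 78.9500 73.3300 2.7000 0.0200 0.0000] k=[79 79 77 75 1 0 0]
t=5: x=[79.0000 78.9800 77.0000 74.2800 1.7300 0.0100 0.0000] k=[79 79 77 75 5 0 0]
t=6: x=[79.0000 78.9800 77.0000 74.3200 5.6500 0.0500 0.0000] k=[79 79 73 77 5 0 0]
t=7: x=[79.0000 78.9400 73.1000 76.2400 5.6700 0.0500 0.0000] k=[79 79 69 77 4 1 0]
t=8: x=[79.0000 78.9000 69.1800 76.1900 4.7000 1.0200 0.0100] k=[79 77 66 74 2 0 3]
t=9: x=[78.9800 76.9100 66.1900 73.2000 2.7000 0.0500 2.9700] k=[79 79 66 70 0 4 7]
t=10: x=[79.0000 78.8700 66.1700 69.2600 0.7400 3.9900 6.9700] k=[79 76 62 65 1 3 11]
t=11: x=[78.9700 75.8900 62.1700 64.3300 1.6600 3.0600 10.9200] k=[79 78 59 65 4 2 12]
t=12: x=[78.9900 77.8200 59.2500 64.3300 4.5900 2.1200 11.9000] k=[79 75 59 64 6 0 13]
t=13: x=[78.9600 74.8800 59.2100 63.3700 6.5200 0.1900 12.8700] k=[79 71 55 64 6 0 11]
t=14: x=[78.9200 70.9200 55.2500 63.3300 6.5200 0.1700 10.8900] k=[79 71 54 66 10 0 12]

3.473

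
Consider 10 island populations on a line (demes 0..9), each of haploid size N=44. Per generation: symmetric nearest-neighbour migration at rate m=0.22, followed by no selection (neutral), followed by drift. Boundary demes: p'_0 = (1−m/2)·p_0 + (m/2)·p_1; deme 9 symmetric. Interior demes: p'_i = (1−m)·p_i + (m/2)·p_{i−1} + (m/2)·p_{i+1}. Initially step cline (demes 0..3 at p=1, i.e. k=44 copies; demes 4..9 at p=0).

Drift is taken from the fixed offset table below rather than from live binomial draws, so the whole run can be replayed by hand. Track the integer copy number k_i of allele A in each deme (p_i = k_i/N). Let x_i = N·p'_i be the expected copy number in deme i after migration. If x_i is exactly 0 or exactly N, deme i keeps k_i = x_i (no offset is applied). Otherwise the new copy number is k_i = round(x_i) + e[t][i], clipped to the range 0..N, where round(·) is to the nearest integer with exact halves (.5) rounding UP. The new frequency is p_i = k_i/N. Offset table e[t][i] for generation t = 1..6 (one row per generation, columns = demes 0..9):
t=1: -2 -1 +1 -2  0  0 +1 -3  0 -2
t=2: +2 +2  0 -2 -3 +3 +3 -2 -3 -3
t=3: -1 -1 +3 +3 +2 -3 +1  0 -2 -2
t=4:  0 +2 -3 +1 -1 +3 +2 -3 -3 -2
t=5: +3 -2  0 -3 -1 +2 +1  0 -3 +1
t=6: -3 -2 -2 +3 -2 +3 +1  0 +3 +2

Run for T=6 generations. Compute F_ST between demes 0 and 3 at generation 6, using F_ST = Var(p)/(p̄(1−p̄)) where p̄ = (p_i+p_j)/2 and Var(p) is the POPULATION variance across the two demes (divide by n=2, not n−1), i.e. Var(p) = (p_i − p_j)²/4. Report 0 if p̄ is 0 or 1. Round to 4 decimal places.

t=0: k=[44 44 44 44 0 0 0 0 0 0]
t=1: x=[44.0000 44.0000 44.0000 39.1600 4.8400 0.0000 0.0000 0.0000 0.0000 0.0000] k=[44 44 44 37 5 0 0 0 0 0]
t=2: x=[44.0000 44.0000 43.2300 34.2500 7.9700 0.5500 0.0000 0.0000 0.0000 0.0000] k=[44 44 43 32 5 4 0 0 0 0]
t=3: x=[44.0000 43.8900 41.9000 30.2400 7.8600 3.6700 0.4400 0.0000 0.0000 0.0000] k=[44 43 44 33 10 1 1 0 0 0]
t=4: x=[43.8900 43.2200 42.6800 31.6800 11.5400 1.9900 0.8900 0.1100 0.0000 0.0000] k=[44 44 40 33 11 5 3 0 0 0]
t=5: x=[44.0000 43.5600 39.6700 31.3500 12.7600 5.4400 2.8900 0.3300 0.0000 0.0000] k=[44 42 40 28 12 7 4 0 0 0]
t=6: x=[43.7800 42.0000 38.9000 27.5600 13.2100 7.2200 3.8900 0.4400 0.0000 0.0000] k=[41 40 37 31 11 10 5 0 0 0]

0.0868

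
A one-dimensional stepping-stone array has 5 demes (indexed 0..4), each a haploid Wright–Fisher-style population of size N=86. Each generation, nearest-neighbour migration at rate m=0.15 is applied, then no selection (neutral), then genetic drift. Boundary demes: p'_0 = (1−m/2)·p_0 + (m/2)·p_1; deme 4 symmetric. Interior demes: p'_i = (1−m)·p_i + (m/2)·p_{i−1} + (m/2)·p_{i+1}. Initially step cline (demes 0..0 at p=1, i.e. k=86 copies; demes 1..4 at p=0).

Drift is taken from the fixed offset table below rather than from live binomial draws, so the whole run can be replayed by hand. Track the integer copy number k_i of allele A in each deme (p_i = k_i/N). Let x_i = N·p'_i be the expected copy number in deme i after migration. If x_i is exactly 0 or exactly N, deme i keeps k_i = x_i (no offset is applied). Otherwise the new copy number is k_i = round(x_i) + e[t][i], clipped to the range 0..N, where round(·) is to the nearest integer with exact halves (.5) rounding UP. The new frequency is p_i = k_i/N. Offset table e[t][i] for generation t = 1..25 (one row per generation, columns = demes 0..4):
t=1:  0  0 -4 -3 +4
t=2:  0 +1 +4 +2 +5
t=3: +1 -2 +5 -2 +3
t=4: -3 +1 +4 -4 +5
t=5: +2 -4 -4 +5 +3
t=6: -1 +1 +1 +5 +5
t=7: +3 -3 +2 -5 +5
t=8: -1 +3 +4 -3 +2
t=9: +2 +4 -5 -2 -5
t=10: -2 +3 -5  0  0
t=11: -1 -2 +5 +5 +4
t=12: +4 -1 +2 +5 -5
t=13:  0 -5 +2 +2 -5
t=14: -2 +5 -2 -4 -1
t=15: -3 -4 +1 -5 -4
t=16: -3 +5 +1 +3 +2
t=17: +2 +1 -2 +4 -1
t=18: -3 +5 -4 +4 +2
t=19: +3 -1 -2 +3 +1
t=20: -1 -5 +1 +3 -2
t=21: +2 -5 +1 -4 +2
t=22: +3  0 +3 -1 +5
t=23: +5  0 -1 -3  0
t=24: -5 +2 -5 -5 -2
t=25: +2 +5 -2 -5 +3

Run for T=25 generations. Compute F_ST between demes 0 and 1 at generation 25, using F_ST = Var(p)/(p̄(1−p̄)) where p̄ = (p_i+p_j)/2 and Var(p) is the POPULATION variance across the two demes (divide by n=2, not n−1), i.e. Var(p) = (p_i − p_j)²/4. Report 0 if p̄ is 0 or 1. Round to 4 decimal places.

0.0068

t=0: k=[86 0 0 0 0]
t=1: x=[79.5500 6.4500 0.0000 0.0000 0.0000] k=[80 6 0 0 0]
t=2: x=[74.4500 11.1000 0.4500 0.0000 0.0000] k=[74 12 4 0 0]
t=3: x=[69.3500 16.0500 4.3000 0.3000 0.0000] k=[70 14 9 0 0]
t=4: x=[65.8000 17.8250 8.7000 0.6750 0.0000] k=[63 19 13 0 0]
t=5: x=[59.7000 21.8500 12.4750 0.9750 0.0000] k=[62 18 8 6 0]
t=6: x=[58.7000 20.5500 8.6000 5.7000 0.4500] k=[58 22 10 11 5]
t=7: x=[55.3000 23.8000 10.9750 10.4750 5.4500] k=[58 21 13 5 10]
t=8: x=[55.2250 23.1750 13.0000 5.9750 9.6250] k=[54 26 17 3 12]
t=9: x=[51.9000 27.4250 16.6250 4.7250 11.3250] k=[54 31 12 3 6]
t=10: x=[52.2750 31.3000 12.7500 3.9000 5.7750] k=[50 34 8 4 6]
t=11: x=[48.8000 33.2500 9.6500 4.4500 5.8500] k=[48 31 15 9 10]
t=12: x=[46.7250 31.0750 15.7500 9.5250 9.9250] k=[51 30 18 15 5]
t=13: x=[49.4250 30.6750 18.6750 14.4750 5.7500] k=[49 26 21 16 1]
t=14: x=[47.2750 27.3500 21.0000 15.2500 2.1250] k=[45 32 19 11 1]
t=15: x=[44.0250 32.0000 19.3750 10.8500 1.7500] k=[41 28 20 6 0]
t=16: x=[40.0250 28.3750 19.5500 6.6000 0.4500] k=[37 33 21 10 2]
t=17: x=[36.7000 32.4000 21.0750 10.2250 2.6000] k=[39 33 19 14 2]
t=18: x=[38.5500 32.4000 19.6750 13.4750 2.9000] k=[36 37 16 17 5]
t=19: x=[36.0750 35.3500 17.6500 16.0250 5.9000] k=[39 34 16 19 7]
t=20: x=[38.6250 33.0250 17.5750 17.8750 7.9000] k=[38 28 19 21 6]
t=21: x=[37.2500 28.0750 19.8250 19.7250 7.1250] k=[39 23 21 16 9]
t=22: x=[37.8000 24.0500 20.7750 15.8500 9.5250] k=[41 24 24 15 15]
t=23: x=[39.7250 25.2750 23.3250 15.6750 15.0000] k=[45 25 22 13 15]
t=24: x=[43.5000 26.2750 21.5500 13.8250 14.8500] k=[39 28 17 9 13]
t=25: x=[38.1750 28.0000 17.2250 9.9000 12.7000] k=[40 33 15 5 16]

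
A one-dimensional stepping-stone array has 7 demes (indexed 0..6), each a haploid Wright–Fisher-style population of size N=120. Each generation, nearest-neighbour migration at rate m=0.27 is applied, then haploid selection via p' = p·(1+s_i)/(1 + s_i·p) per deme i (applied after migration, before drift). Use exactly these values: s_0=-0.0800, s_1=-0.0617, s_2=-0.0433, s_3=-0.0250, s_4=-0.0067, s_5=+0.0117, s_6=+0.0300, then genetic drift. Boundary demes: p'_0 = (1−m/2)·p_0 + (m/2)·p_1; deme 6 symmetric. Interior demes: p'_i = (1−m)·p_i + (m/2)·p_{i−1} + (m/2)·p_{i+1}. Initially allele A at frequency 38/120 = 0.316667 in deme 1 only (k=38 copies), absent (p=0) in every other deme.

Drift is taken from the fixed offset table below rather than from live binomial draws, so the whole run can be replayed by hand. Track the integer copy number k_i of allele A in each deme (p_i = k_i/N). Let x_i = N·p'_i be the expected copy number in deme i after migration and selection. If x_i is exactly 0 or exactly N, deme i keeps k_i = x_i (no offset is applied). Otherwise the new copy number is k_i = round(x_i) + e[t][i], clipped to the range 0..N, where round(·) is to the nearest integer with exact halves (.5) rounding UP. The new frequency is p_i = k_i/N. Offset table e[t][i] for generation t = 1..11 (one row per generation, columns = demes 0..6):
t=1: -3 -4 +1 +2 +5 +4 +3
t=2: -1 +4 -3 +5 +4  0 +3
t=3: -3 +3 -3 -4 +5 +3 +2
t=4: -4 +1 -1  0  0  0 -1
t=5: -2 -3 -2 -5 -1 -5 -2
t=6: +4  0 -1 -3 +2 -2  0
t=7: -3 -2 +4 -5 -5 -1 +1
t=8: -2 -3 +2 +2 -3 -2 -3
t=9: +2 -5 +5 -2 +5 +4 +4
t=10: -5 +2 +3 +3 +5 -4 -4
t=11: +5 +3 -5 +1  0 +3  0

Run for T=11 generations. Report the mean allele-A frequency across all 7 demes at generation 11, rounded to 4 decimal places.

t=0: k=[0 38 0 0 0 0 0]
t=1: x=[4.7358 26.4051 4.9170 0.0000 0.0000 0.0000 0.0000] k=[2 22 6 0 0 0 0]
t=2: x=[4.3376 16.2255 7.0504 0.7899 0.0000 0.0000 0.0000] k=[3 20 4 6 0 0 0]
t=3: x=[4.8887 14.7034 6.1659 4.8019 0.8046 0.0000 0.0000] k=[2 18 3 1 6 0 0]
t=4: x=[3.8378 13.0553 4.5569 1.8971 4.4859 0.8194 0.0000] k=[0 14 4 2 4 1 0]
t=5: x=[1.7410 10.1523 4.8690 2.4778 3.3033 1.2847 0.1390] k=[0 7 3 0 2 0 0]
t=6: x=[0.8699 5.1894 3.0027 0.6582 1.4503 0.2732 0.0000] k=[5 5 2 0 3 0 0]
t=7: x=[4.6154 4.3217 2.0441 0.6582 2.1756 0.4097 0.0000] k=[2 2 6 0 0 0 0]
t=8: x=[1.8425 2.3864 4.4561 0.7899 0.0000 0.0000 0.0000] k=[0 0 6 3 0 0 0]
t=9: x=[0.0000 0.7603 4.5857 2.9268 0.4023 0.0000 0.0000] k=[0 0 10 1 5 0 0]
t=10: x=[0.0000 1.2676 7.1322 2.6877 3.7604 0.6829 0.0000] k=[0 3 10 6 9 0 0]
t=11: x=[0.3727 3.3276 8.1714 6.7812 7.3336 1.2291 0.0000] k=[5 6 3 8 7 4 0]

0.0393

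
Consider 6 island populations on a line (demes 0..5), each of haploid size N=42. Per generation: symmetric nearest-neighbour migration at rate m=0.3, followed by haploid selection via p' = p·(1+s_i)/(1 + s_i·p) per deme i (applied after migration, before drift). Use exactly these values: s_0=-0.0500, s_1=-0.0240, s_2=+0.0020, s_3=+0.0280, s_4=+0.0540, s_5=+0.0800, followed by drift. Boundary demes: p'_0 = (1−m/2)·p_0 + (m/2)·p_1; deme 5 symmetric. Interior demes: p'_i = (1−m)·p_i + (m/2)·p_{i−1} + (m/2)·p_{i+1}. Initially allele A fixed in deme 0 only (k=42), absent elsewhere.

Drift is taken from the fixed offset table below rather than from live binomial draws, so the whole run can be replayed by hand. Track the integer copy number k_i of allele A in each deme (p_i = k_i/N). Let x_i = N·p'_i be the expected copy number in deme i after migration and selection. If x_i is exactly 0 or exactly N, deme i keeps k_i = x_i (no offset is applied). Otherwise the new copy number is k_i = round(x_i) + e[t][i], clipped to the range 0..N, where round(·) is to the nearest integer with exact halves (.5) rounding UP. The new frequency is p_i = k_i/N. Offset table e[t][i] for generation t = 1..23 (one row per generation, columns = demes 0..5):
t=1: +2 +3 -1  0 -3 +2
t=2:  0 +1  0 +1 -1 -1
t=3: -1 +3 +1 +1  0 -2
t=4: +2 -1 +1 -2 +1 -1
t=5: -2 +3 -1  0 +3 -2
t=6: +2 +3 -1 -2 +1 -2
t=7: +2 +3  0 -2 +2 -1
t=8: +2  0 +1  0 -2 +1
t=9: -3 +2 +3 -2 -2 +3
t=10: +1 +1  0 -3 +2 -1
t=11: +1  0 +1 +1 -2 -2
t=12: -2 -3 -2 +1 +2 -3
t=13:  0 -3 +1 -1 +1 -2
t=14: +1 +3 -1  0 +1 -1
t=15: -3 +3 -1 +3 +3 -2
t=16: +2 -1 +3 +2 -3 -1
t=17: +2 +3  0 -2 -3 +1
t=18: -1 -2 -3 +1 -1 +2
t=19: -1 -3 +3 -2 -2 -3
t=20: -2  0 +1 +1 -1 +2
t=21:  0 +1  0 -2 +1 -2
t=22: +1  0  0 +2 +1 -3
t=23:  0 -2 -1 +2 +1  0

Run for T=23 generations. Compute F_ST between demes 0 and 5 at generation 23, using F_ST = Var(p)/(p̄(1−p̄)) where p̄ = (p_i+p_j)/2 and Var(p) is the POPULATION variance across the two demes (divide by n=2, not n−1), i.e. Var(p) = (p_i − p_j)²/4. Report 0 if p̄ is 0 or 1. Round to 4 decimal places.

0.1311

t=0: k=[42 0 0 0 0 0]
t=1: x=[35.4204 6.1710 0.0000 0.0000 0.0000 0.0000] k=[37 9 0 0 0 0]
t=2: x=[32.4262 11.6444 1.3526 0.0000 0.0000 0.0000] k=[32 13 1 0 0 0]
t=3: x=[28.6880 13.8238 2.6550 0.1542 0.0000 0.0000] k=[28 17 4 1 0 0]
t=4: x=[25.8432 16.4562 5.5096 1.3352 0.1581 0.0000] k=[28 15 7 0 1 0]
t=5: x=[25.5395 15.5116 7.1619 1.2326 0.7371 0.1620] k=[24 19 6 1 4 0]
t=6: x=[22.7163 17.5513 7.2119 2.2583 3.0976 0.6473] k=[25 21 6 0 4 0]
t=7: x=[23.8735 19.0968 7.3621 1.5405 2.9406 0.6473] k=[26 22 7 0 5 0]
t=8: x=[24.8824 20.0953 8.2132 1.8482 3.6725 0.8088] k=[27 20 9 2 2 2]
t=9: x=[25.4384 19.1467 9.6148 3.1290 2.1026 2.1518] k=[22 21 13 1 0 5]
t=10: x=[21.3119 19.6957 12.4175 2.7194 0.9475 4.5531] k=[22 21 12 0 3 4]
t=11: x=[21.3119 19.5459 11.5667 2.3095 2.8360 4.1277] k=[22 20 13 3 1 2]
t=12: x=[21.1617 18.9970 12.5676 4.3055 1.5255 1.9910] k=[19 16 11 5 4 0]
t=13: x=[18.0205 15.4619 10.8661 5.8884 3.7247 0.6473] k=[18 12 12 5 5 0]
t=14: x=[16.5826 12.6839 10.9662 6.1944 4.4552 0.8088] k=[18 16 10 6 5 0]
t=15: x=[17.1769 15.1638 10.3155 6.6022 4.6115 0.8088] k=[14 18 9 10 8 0]
t=16: x=[14.1153 15.8098 10.5157 9.7553 7.4157 1.2930] k=[16 15 14 12 4 0]
t=17: x=[15.3471 14.7666 13.8686 11.3270 4.8199 0.6473] k=[17 18 14 9 2 2]
t=18: x=[16.6321 17.0036 13.8686 8.8920 3.2021 2.1518] k=[16 15 11 10 2 4]
t=19: x=[15.3471 14.3199 11.4666 9.1460 3.6725 3.9680] k=[14 11 14 7 2 1]
t=20: x=[13.0836 11.6939 12.5175 7.4681 2.7313 1.2393] k=[11 12 14 8 2 3]
t=21: x=[10.7350 11.9413 12.8178 8.1804 3.2021 3.0614] k=[11 13 13 6 4 1]
t=22: x=[10.8814 12.4858 11.9671 6.9079 4.0379 1.5617] k=[12 12 12 9 5 0]
t=23: x=[11.5652 11.7929 11.5667 9.0444 5.0802 0.8088] k=[12 10 11 11 6 1]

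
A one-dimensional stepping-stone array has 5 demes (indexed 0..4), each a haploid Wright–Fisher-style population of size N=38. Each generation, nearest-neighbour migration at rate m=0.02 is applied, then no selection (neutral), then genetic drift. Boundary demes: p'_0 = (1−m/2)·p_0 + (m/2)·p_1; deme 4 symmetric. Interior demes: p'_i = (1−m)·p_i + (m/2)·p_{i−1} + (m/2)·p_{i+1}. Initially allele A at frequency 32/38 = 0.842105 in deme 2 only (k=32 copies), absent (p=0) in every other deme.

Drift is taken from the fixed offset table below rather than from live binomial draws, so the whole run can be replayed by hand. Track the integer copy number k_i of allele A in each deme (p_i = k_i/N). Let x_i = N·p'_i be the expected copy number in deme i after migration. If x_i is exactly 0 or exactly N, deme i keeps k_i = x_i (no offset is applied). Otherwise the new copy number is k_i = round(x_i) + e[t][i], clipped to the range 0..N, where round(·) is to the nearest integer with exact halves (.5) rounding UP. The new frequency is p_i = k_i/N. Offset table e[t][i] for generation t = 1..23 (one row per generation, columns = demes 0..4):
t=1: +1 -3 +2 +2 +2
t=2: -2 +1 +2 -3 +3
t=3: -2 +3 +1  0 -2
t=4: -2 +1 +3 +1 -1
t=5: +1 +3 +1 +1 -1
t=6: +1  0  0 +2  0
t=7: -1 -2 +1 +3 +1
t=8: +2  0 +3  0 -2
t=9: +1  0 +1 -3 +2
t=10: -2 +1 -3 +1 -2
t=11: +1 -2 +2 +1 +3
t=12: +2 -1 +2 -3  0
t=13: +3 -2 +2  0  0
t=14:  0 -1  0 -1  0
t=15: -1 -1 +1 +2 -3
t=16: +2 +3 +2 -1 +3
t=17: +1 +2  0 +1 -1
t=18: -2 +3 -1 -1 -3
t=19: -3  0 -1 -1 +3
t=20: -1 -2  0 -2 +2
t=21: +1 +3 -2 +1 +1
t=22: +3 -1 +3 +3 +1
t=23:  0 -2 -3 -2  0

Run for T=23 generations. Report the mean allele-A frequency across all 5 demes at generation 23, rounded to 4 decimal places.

t=0: k=[0 0 32 0 0]
t=1: x=[0.0000 0.3200 31.3600 0.3200 0.0000] k=[0 0 33 2 0]
t=2: x=[0.0000 0.3300 32.3600 2.2900 0.0200] k=[0 1 34 0 3]
t=3: x=[0.0100 1.3200 33.3300 0.3700 2.9700] k=[0 4 34 0 1]
t=4: x=[0.0400 4.2600 33.3600 0.3500 0.9900] k=[0 5 36 1 0]
t=5: x=[0.0500 5.2600 35.3400 1.3400 0.0100] k=[1 8 36 2 0]
t=6: x=[1.0700 8.2100 35.3800 2.3200 0.0200] k=[2 8 35 4 0]
t=7: x=[2.0600 8.2100 34.4200 4.2700 0.0400] k=[1 6 35 7 1]
t=8: x=[1.0500 6.2400 34.4300 7.2200 1.0600] k=[3 6 37 7 0]
t=9: x=[3.0300 6.2800 36.3900 7.2300 0.0700] k=[4 6 37 4 2]
t=10: x=[4.0200 6.2900 36.3600 4.3100 2.0200] k=[2 7 33 5 0]
t=11: x=[2.0500 7.2100 32.4600 5.2300 0.0500] k=[3 5 34 6 3]
t=12: x=[3.0200 5.2700 33.4300 6.2500 3.0300] k=[5 4 35 3 3]
t=13: x=[4.9900 4.3200 34.3700 3.3200 3.0000] k=[8 2 36 3 3]
t=14: x=[7.9400 2.4000 35.3300 3.3300 3.0000] k=[8 1 35 2 3]
t=15: x=[7.9300 1.4100 34.3300 2.3400 2.9900] k=[7 0 35 4 0]
t=16: x=[6.9300 0.4200 34.3400 4.2700 0.0400] k=[9 3 36 3 3]
t=17: x=[8.9400 3.3900 35.3400 3.3300 3.0000] k=[10 5 35 4 2]
t=18: x=[9.9500 5.3500 34.3900 4.2900 2.0200] k=[8 8 33 3 0]
t=19: x=[8.0000 8.2500 32.4500 3.2700 0.0300] k=[5 8 31 2 3]
t=20: x=[5.0300 8.2000 30.4800 2.3000 2.9900] k=[4 6 30 0 5]
t=21: x=[4.0200 6.2200 29.4600 0.3500 4.9500] k=[5 9 27 1 6]
t=22: x=[5.0400 9.1400 26.5600 1.3100 5.9500] k=[8 8 30 4 7]
t=23: x=[8.0000 8.2200 29.5200 4.2900 6.9700] k=[8 6 27 2 7]

0.2632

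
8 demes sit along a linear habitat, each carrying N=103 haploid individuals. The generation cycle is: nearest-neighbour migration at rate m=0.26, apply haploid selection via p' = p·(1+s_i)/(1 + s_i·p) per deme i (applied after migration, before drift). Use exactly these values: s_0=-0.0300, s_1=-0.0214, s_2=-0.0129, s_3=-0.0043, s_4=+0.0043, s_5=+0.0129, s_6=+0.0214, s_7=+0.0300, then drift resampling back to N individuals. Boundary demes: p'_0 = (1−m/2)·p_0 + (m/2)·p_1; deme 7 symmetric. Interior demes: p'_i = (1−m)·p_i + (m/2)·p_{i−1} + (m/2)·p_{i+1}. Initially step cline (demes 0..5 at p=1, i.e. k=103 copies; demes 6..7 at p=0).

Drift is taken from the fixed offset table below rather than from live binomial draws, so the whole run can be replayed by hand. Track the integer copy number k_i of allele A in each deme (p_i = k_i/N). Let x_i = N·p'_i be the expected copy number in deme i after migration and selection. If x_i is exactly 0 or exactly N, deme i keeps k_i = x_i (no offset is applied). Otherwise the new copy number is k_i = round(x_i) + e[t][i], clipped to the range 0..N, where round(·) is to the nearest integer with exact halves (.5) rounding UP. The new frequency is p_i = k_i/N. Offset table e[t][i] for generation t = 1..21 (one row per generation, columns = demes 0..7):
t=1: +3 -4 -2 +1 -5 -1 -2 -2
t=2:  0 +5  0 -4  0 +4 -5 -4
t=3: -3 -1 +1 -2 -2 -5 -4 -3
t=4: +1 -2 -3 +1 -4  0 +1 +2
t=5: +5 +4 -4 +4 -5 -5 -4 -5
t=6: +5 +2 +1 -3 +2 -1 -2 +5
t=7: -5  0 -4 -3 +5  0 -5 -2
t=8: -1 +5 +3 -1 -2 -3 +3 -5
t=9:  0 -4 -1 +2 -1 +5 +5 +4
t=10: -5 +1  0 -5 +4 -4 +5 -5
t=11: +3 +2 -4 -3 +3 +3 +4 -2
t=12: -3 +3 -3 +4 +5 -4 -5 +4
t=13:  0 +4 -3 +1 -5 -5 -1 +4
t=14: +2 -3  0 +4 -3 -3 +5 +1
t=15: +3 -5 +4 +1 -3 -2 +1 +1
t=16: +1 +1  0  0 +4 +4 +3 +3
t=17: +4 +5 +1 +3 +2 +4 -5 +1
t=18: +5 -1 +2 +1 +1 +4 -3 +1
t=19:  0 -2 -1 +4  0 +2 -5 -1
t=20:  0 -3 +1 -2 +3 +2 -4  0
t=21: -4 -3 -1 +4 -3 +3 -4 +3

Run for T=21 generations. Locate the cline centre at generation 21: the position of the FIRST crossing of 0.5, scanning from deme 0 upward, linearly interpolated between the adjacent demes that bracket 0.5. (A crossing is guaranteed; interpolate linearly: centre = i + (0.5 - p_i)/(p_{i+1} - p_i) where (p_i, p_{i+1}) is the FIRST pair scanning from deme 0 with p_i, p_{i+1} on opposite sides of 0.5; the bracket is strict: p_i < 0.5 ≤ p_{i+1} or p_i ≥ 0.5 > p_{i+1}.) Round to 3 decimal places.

t=0: k=[103 103 103 103 103 103 0 0]
t=1: x=[103.0000 103.0000 103.0000 103.0000 103.0000 89.7586 13.6386 0.0000] k=[103 103 103 103 103 89 12 0]
t=2: x=[103.0000 103.0000 103.0000 103.0000 101.1877 81.0323 20.7993 1.6061] k=[103 103 103 103 101 85 16 0]
t=3: x=[103.0000 103.0000 103.0000 102.7389 99.1958 78.3511 23.2692 2.1411] k=[103 103 103 101 97 73 19 0]
t=4: x=[103.0000 103.0000 102.7366 100.7305 94.4338 69.3909 23.9368 2.5423] k=[103 103 100 102 90 69 25 5]
t=5: x=[103.0000 102.6015 100.6200 100.1682 88.8824 66.3133 28.5549 7.8107] k=[103 103 97 103 84 61 25 3]
t=6: x=[103.0000 102.2031 98.5045 99.7364 83.5478 59.6321 27.2421 6.0255] k=[103 103 100 97 86 59 25 11]
t=7: x=[103.0000 102.6015 99.9620 95.9317 83.9866 58.4144 28.0299 13.1555] k=[103 103 96 93 89 58 23 11]
t=8: x=[103.0000 102.0703 96.4407 92.8306 85.5523 57.8054 26.4036 12.8896] k=[103 103 99 92 84 55 29 8]
t=9: x=[103.0000 102.4687 98.5551 91.8271 81.3435 55.7180 30.0991 11.0175] k=[103 98 98 94 80 61 35 15]
t=10: x=[102.3300 98.5590 97.4118 92.6600 79.4281 60.4105 36.2760 18.0355] k=[97 100 97 88 83 56 41 13]
t=11: x=[97.2262 99.1404 96.1373 88.4663 80.2162 57.8852 39.8260 17.0565] k=[100 101 92 85 83 61 44 15]
t=12: x=[100.0438 99.6302 92.1344 85.5877 80.4756 61.9668 42.9693 19.2280] k=[97 103 89 90 85 58 38 23]
t=13: x=[97.6270 100.3446 90.8112 89.1685 82.2113 59.2329 39.1626 25.5131] k=[98 103 88 90 77 54 38 30]
t=14: x=[98.5213 100.3446 90.0638 87.9948 75.7860 55.2385 39.5546 31.6847] k=[101 97 90 92 73 52 45 33]
t=15: x=[100.4040 96.4791 91.0334 89.2186 72.8316 54.1493 44.8855 35.2421] k=[103 91 95 90 70 52 46 36]
t=16: x=[101.3925 92.8844 93.7210 87.9948 70.3558 53.8894 46.0184 38.0061] k=[102 94 94 88 74 58 49 41]
t=17: x=[100.8982 94.8797 93.1045 86.9016 73.8298 59.2329 49.6743 42.7774] k=[103 100 94 90 76 63 45 44]
t=18: x=[102.5980 99.5384 94.1556 88.6469 76.2151 62.6650 47.7519 44.8771] k=[103 99 96 90 77 67 45 46]
t=19: x=[102.4640 99.0486 95.5204 89.0381 77.4725 65.7453 48.5331 46.6232] k=[102 97 95 93 77 68 44 46]
t=20: x=[101.2998 97.2741 94.9037 91.1348 77.9913 66.3532 47.9222 46.4928] k=[101 94 96 89 81 68 44 46]
t=21: x=[100.0026 95.0121 94.7318 88.8174 80.4257 66.8712 47.9222 46.4928] k=[96 92 94 93 77 70 44 49]

5.712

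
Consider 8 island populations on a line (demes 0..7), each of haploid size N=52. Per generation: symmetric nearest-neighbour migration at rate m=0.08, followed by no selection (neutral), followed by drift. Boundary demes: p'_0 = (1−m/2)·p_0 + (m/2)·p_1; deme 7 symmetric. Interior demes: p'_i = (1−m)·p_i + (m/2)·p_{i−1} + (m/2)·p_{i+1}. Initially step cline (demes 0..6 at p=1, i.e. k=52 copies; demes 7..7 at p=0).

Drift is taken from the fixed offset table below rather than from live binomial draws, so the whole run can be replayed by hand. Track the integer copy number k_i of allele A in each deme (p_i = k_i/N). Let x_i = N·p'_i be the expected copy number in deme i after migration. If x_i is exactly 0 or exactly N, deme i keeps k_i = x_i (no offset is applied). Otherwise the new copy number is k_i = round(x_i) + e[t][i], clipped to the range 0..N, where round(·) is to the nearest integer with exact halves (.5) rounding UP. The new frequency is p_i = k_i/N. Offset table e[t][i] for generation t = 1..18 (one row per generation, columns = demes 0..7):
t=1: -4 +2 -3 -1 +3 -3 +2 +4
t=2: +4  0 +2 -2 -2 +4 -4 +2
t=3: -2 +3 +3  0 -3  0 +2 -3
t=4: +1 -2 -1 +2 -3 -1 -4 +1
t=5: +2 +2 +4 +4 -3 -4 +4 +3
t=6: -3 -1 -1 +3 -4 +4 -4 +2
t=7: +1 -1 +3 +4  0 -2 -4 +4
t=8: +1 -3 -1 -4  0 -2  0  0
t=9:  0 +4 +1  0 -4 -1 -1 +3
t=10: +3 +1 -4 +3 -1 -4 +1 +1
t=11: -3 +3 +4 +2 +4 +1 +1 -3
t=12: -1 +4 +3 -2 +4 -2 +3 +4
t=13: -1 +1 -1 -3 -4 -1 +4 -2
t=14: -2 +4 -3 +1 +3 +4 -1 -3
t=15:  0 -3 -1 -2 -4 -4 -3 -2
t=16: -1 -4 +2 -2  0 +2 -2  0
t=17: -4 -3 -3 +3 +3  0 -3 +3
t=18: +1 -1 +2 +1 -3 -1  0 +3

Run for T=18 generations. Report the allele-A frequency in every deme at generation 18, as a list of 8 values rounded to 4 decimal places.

t=0: k=[52 52 52 52 52 52 52 0]
t=1: x=[52.0000 52.0000 52.0000 52.0000 52.0000 52.0000 49.9200 2.0800] k=[52 52 52 52 52 52 52 6]
t=2: x=[52.0000 52.0000 52.0000 52.0000 52.0000 52.0000 50.1600 7.8400] k=[52 52 52 52 52 52 46 10]
t=3: x=[52.0000 52.0000 52.0000 52.0000 52.0000 51.7600 44.8000 11.4400] k=[52 52 52 52 52 52 47 8]
t=4: x=[52.0000 52.0000 52.0000 52.0000 52.0000 51.8000 45.6400 9.5600] k=[52 52 52 52 52 51 42 11]
t=5: x=[52.0000 52.0000 52.0000 52.0000 51.9600 50.6800 41.1200 12.2400] k=[52 52 52 52 49 47 45 15]
t=6: x=[52.0000 52.0000 52.0000 51.8800 49.0400 47.0000 43.8800 16.2000] k=[52 52 52 52 45 51 40 18]
t=7: x=[52.0000 52.0000 52.0000 51.7200 45.5200 50.3200 39.5600 18.8800] k=[52 52 52 52 46 48 36 23]
t=8: x=[52.0000 52.0000 52.0000 51.7600 46.3200 47.4400 35.9600 23.5200] k=[52 52 52 48 46 45 36 24]
t=9: x=[52.0000 52.0000 51.8400 48.0800 46.0400 44.6800 35.8800 24.4800] k=[52 52 52 48 42 44 35 27]
t=10: x=[52.0000 52.0000 51.8400 47.9200 42.3200 43.5600 35.0400 27.3200] k=[52 52 48 51 41 40 36 28]
t=11: x=[52.0000 51.8400 48.2800 50.4800 41.3600 39.8800 35.8400 28.3200] k=[52 52 52 52 45 41 37 25]
t=12: x=[52.0000 52.0000 52.0000 51.7200 45.1200 41.0000 36.6800 25.4800] k=[52 52 52 50 49 39 40 29]
t=13: x=[52.0000 52.0000 51.9200 50.0400 48.6400 39.4400 39.5200 29.4400] k=[52 52 51 47 45 38 44 27]
t=14: x=[52.0000 51.9600 50.8800 47.0800 44.8000 38.5200 43.0800 27.6800] k=[52 52 48 48 48 43 42 25]
t=15: x=[52.0000 51.8400 48.1600 48.0000 47.8000 43.1600 41.3600 25.6800] k=[52 49 47 46 44 39 38 24]
t=16: x=[51.8800 49.0400 47.0400 45.9600 43.8800 39.1600 37.4800 24.5600] k=[51 45 49 44 44 41 35 25]
t=17: x=[50.7600 45.4000 48.6400 44.2000 43.8800 40.8800 34.8400 25.4000] k=[47 42 46 47 47 41 32 28]
t=18: x=[46.8000 42.3600 45.8800 46.9600 46.7600 40.8800 32.2000 28.1600] k=[48 41 48 48 44 40 32 31]

[0.9231, 0.7885, 0.9231, 0.9231, 0.8462, 0.7692, 0.6154, 0.5962]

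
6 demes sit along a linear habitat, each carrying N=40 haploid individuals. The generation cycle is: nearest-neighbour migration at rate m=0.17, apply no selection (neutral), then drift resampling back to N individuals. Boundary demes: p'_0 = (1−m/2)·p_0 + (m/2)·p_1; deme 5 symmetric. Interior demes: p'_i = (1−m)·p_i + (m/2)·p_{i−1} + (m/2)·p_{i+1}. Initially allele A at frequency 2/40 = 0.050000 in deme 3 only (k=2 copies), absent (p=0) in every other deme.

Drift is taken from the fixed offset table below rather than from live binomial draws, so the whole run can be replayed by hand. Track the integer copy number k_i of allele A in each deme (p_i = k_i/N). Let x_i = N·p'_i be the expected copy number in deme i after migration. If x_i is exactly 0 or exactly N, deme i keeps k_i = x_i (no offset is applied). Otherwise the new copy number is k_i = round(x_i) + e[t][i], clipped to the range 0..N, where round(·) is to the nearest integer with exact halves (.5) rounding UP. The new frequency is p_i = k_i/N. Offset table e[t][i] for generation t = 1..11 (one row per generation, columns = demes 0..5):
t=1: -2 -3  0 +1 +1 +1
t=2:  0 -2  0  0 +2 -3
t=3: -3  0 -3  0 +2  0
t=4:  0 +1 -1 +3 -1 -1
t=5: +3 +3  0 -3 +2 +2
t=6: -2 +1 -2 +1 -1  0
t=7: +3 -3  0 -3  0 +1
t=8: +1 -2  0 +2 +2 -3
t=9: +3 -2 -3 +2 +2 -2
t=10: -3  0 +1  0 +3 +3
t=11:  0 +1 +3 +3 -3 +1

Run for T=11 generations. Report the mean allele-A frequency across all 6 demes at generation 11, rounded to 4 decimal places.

t=0: k=[0 0 0 2 0 0]
t=1: x=[0.0000 0.0000 0.1700 1.6600 0.1700 0.0000] k=[0 0 0 3 1 0]
t=2: x=[0.0000 0.0000 0.2550 2.5750 1.0850 0.0850] k=[0 0 0 3 3 0]
t=3: x=[0.0000 0.0000 0.2550 2.7450 2.7450 0.2550] k=[0 0 0 3 5 0]
t=4: x=[0.0000 0.0000 0.2550 2.9150 4.4050 0.4250] k=[0 0 0 6 3 0]
t=5: x=[0.0000 0.0000 0.5100 5.2350 3.0000 0.2550] k=[0 0 1 2 5 2]
t=6: x=[0.0000 0.0850 1.0000 2.1700 4.4900 2.2550] k=[0 1 0 3 3 2]
t=7: x=[0.0850 0.8300 0.3400 2.7450 2.9150 2.0850] k=[3 0 0 0 3 3]
t=8: x=[2.7450 0.2550 0.0000 0.2550 2.7450 3.0000] k=[4 0 0 2 5 0]
t=9: x=[3.6600 0.3400 0.1700 2.0850 4.3200 0.4250] k=[7 0 0 4 6 0]
t=10: x=[6.4050 0.5950 0.3400 3.8300 5.3200 0.5100] k=[3 1 1 4 8 4]
t=11: x=[2.8300 1.1700 1.2550 4.0850 7.3200 4.3400] k=[3 2 4 7 4 5]

0.1042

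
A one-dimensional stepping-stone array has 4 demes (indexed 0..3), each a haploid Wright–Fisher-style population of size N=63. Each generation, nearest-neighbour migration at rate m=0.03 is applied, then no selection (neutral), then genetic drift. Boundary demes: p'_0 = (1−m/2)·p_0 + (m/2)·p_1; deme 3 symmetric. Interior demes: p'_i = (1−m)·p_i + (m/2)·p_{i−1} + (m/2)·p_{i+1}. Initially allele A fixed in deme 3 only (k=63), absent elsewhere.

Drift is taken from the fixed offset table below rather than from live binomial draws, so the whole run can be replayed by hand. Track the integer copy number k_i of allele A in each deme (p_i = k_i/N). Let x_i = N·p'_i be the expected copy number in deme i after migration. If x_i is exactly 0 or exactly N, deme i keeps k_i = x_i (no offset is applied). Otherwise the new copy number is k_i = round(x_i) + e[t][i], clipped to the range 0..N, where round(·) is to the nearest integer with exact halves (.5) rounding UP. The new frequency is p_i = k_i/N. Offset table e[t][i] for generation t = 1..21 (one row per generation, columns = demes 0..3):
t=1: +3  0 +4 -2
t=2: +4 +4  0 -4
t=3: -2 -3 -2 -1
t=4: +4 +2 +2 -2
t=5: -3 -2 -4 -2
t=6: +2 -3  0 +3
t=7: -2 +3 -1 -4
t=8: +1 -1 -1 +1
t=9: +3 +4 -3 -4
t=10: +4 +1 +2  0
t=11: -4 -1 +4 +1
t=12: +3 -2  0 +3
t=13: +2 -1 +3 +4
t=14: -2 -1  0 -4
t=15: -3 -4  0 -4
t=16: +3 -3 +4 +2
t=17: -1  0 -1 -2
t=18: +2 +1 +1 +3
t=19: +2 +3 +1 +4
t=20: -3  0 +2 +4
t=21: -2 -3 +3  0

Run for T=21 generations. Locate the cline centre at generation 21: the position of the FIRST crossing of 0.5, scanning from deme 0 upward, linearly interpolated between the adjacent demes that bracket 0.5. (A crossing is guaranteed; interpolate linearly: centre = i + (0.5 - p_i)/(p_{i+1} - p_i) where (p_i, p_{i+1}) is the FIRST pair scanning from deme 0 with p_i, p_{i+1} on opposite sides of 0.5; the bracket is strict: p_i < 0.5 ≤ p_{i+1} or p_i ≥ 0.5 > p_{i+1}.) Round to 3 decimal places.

t=0: k=[0 0 0 63]
t=1: x=[0.0000 0.0000 0.9450 62.0550] k=[0 0 5 60]
t=2: x=[0.0000 0.0750 5.7500 59.1750] k=[0 4 6 55]
t=3: x=[0.0600 3.9700 6.7050 54.2650] k=[0 1 5 53]
t=4: x=[0.0150 1.0450 5.6600 52.2800] k=[4 3 8 50]
t=5: x=[3.9850 3.0900 8.5550 49.3700] k=[1 1 5 47]
t=6: x=[1.0000 1.0600 5.5700 46.3700] k=[3 0 6 49]
t=7: x=[2.9550 0.1350 6.5550 48.3550] k=[1 3 6 44]
t=8: x=[1.0300 3.0150 6.5250 43.4300] k=[2 2 6 44]
t=9: x=[2.0000 2.0600 6.5100 43.4300] k=[5 6 4 39]
t=10: x=[5.0150 5.9550 4.5550 38.4750] k=[9 7 7 38]
t=11: x=[8.9700 7.0300 7.4650 37.5350] k=[5 6 11 39]
t=12: x=[5.0150 6.0600 11.3450 38.5800] k=[8 4 11 42]
t=13: x=[7.9400 4.1650 11.3600 41.5350] k=[10 3 14 46]
t=14: x=[9.8950 3.2700 14.3150 45.5200] k=[8 2 14 42]
t=15: x=[7.9100 2.2700 14.2400 41.5800] k=[5 0 14 38]
t=16: x=[4.9250 0.2850 14.1500 37.6400] k=[8 0 18 40]
t=17: x=[7.8800 0.3900 18.0600 39.6700] k=[7 0 17 38]
t=18: x=[6.8950 0.3600 17.0600 37.6850] k=[9 1 18 41]
t=19: x=[8.8800 1.3750 18.0900 40.6550] k=[11 4 19 45]
t=20: x=[10.8950 4.3300 19.1650 44.6100] k=[8 4 21 49]
t=21: x=[7.9400 4.3150 21.1650 48.5800] k=[6 1 24 49]

2.300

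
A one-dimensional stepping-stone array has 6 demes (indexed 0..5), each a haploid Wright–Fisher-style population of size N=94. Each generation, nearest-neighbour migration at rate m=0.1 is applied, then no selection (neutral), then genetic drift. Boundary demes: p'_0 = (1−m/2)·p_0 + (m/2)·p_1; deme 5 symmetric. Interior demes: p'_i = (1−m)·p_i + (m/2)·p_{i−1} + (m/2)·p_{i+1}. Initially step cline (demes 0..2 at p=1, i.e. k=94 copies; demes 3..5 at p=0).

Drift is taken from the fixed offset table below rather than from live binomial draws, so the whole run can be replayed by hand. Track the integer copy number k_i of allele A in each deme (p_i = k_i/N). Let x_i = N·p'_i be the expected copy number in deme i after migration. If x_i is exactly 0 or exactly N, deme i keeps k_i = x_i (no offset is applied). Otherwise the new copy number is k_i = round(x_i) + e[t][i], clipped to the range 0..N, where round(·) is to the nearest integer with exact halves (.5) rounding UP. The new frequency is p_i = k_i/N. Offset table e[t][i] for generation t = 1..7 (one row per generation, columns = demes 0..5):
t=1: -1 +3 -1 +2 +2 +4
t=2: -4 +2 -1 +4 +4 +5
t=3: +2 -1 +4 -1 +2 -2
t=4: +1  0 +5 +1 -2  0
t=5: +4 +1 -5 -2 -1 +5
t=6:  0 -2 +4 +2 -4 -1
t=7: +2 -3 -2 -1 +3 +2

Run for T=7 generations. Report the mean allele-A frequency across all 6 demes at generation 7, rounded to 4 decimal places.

t=0: k=[94 94 94 0 0 0]
t=1: x=[94.0000 94.0000 89.3000 4.7000 0.0000 0.0000] k=[94 94 88 7 0 0]
t=2: x=[94.0000 93.7000 84.2500 10.7000 0.3500 0.0000] k=[94 94 83 15 4 0]
t=3: x=[94.0000 93.4500 80.1500 17.8500 4.3500 0.2000] k=[94 92 84 17 6 0]
t=4: x=[93.9000 91.7000 81.0500 19.8000 6.2500 0.3000] k=[94 92 86 21 4 0]
t=5: x=[93.9000 91.8000 83.0500 23.4000 4.6500 0.2000] k=[94 93 78 21 4 5]
t=6: x=[93.9500 92.3000 75.9000 23.0000 4.9000 4.9500] k=[94 90 80 25 1 4]
t=7: x=[93.8000 89.7000 77.7500 26.5500 2.3500 3.8500] k=[94 87 76 26 5 6]

0.5213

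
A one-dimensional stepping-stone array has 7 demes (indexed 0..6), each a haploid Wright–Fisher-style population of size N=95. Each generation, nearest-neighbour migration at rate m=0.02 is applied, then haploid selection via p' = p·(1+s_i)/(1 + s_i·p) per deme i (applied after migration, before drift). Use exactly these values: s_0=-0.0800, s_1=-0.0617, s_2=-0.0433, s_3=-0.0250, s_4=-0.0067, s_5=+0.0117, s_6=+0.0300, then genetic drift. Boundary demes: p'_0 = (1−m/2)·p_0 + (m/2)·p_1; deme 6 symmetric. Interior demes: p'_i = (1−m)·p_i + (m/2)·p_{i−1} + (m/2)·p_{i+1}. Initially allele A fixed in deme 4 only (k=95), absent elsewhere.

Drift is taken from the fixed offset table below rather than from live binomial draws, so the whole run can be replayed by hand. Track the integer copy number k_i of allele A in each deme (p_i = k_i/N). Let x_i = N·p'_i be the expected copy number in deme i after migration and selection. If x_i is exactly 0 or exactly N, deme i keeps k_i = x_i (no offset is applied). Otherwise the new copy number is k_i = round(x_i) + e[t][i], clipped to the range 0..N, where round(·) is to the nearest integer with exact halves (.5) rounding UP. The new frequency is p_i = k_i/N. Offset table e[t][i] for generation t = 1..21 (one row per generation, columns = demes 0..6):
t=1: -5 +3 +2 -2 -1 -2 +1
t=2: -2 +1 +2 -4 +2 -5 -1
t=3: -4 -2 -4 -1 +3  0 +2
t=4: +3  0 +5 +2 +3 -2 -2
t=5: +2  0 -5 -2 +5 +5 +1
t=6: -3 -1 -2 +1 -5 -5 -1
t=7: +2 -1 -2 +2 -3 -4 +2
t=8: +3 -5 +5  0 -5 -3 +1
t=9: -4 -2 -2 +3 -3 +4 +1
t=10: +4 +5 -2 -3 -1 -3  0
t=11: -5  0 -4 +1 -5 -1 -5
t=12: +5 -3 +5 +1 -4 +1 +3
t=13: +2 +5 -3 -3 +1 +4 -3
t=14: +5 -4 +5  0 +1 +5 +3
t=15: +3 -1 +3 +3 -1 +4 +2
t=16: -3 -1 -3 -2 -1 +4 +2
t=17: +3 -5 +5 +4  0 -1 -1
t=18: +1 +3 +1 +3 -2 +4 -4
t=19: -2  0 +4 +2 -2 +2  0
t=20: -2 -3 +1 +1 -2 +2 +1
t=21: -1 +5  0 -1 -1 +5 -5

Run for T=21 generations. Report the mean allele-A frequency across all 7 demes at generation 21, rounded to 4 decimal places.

t=0: k=[0 0 0 0 95 0 0]
t=1: x=[0.0000 0.0000 0.0000 0.9265 93.0874 0.9610 0.0000] k=[0 0 0 0 92 0 0]
t=2: x=[0.0000 0.0000 0.0000 0.8972 90.1290 0.9307 0.0000] k=[0 0 0 0 92 0 0]
t=3: x=[0.0000 0.0000 0.0000 0.8972 90.1290 0.9307 0.0000] k=[0 0 0 0 93 1 0]
t=4: x=[0.0000 0.0000 0.0000 0.9070 91.1251 1.9319 0.0103] k=[0 0 0 3 94 0 0]
t=5: x=[0.0000 0.0000 0.0287 3.7869 92.1314 0.9509 0.0000] k=[0 0 0 2 95 6 0]
t=6: x=[0.0000 0.0000 0.0191 2.8394 93.1680 6.9041 0.0618] k=[0 0 0 4 88 2 0]
t=7: x=[0.0000 0.0000 0.0383 4.6859 86.2467 2.8722 0.0206] k=[0 0 0 7 83 0 2]
t=8: x=[0.0000 0.0000 0.0670 7.5130 81.3315 0.8599 2.0381] k=[0 0 5 8 76 0 3]
t=9: x=[0.0000 0.0469 4.7752 8.4530 74.4519 0.7992 3.0562] k=[0 0 3 11 71 5 4]
t=10: x=[0.0000 0.0281 2.9220 11.2662 69.6151 5.7121 4.1251] k=[0 5 1 8 69 3 4]
t=11: x=[0.0460 4.6218 1.0625 8.3453 67.5991 3.7113 4.1045] k=[0 5 0 9 63 3 0]
t=12: x=[0.0460 4.6123 0.1339 9.2367 61.7148 3.6102 0.0309] k=[5 2 5 10 58 5 3]
t=13: x=[4.5916 1.9355 4.8136 10.1972 56.8366 5.5707 3.1076] k=[7 7 2 7 58 10 0]
t=14: x=[6.4782 6.5508 2.0110 7.2878 56.8566 10.4880 0.1030] k=[11 3 7 7 58 15 3]
t=15: x=[10.1396 2.9334 6.6798 7.3367 56.9067 15.4600 3.2104] k=[13 2 10 10 56 19 5]
t=16: x=[11.9889 2.0578 9.5336 10.2267 55.0144 19.4090 5.2856] k=[9 1 7 8 54 23 7]
t=17: x=[8.2685 1.0705 6.6702 8.2571 53.0726 23.3543 7.3582] k=[11 0 12 12 53 22 6]
t=18: x=[10.1115 0.2158 11.4275 12.1394 52.1219 22.3482 6.3325] k=[11 3 12 15 50 26 2]
t=19: x=[10.1396 2.9805 11.4855 14.9975 49.2506 26.2202 2.3056] k=[8 3 15 17 47 28 2]
t=20: x=[7.3633 2.9805 14.3523 16.9250 46.3504 28.1599 2.3261] k=[5 0 15 18 44 30 3]
t=21: x=[4.5731 0.1877 14.3329 17.8599 43.4415 30.1087 3.3646] k=[4 5 14 17 42 35 0]

0.1759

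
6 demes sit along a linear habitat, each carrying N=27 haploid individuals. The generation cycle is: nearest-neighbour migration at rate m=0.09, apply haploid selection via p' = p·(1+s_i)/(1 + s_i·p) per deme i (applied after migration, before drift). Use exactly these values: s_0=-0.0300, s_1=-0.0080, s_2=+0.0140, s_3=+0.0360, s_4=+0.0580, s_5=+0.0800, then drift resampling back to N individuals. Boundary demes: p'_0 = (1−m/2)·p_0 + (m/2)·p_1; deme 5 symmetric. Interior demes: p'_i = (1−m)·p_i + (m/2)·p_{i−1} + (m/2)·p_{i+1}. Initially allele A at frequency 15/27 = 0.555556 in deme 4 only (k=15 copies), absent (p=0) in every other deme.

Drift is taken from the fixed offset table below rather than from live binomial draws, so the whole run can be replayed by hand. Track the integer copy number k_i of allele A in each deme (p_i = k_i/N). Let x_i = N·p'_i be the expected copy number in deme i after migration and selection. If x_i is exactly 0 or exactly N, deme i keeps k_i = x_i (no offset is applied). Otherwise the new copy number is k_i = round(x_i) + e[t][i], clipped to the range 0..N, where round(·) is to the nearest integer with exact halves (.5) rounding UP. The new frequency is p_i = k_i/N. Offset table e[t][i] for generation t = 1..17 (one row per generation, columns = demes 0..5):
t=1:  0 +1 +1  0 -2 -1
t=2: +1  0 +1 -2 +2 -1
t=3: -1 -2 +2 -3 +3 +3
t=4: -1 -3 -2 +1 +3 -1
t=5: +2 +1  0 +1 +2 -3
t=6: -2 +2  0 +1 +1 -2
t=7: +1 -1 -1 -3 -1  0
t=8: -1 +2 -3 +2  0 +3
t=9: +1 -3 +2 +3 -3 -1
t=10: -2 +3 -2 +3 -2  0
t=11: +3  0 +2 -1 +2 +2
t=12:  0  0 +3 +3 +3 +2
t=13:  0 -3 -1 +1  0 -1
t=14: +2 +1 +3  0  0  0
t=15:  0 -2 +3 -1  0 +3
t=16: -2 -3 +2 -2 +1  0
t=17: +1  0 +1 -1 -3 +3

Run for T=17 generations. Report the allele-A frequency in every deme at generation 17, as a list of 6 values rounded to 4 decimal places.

[0.1481, 0.0370, 0.4815, 0.4074, 0.4815, 0.7778]

t=0: k=[0 0 0 0 15 0]
t=1: x=[0.0000 0.0000 0.0000 0.6987 14.0303 0.7275] k=[0 0 0 1 12 0]
t=2: x=[0.0000 0.0000 0.0456 1.4993 11.3340 0.5823] k=[0 0 1 0 13 0]
t=3: x=[0.0000 0.0446 0.9223 0.6521 12.2060 0.6307] k=[0 0 3 0 15 4]
t=4: x=[0.0000 0.1339 2.7643 0.8383 14.2100 4.7908] k=[0 0 1 2 17 4]
t=5: x=[0.0000 0.0446 1.0135 2.7152 16.1083 4.8854] k=[0 1 1 4 18 2]
t=6: x=[0.0437 0.9476 1.1502 4.6291 17.0074 2.9141] k=[0 3 1 6 18 1]
t=7: x=[0.1310 2.7551 1.3325 6.4877 17.0518 1.8963] k=[1 2 0 3 16 2]
t=8: x=[1.0148 1.8511 0.2281 3.5578 15.1610 2.8184] k=[0 4 0 6 15 6]
t=9: x=[0.1746 3.6148 0.4562 6.3043 14.5689 6.7886] k=[1 1 2 9 12 6]
t=10: x=[0.9711 1.0370 2.2991 9.0313 11.9694 6.6481] k=[0 4 0 12 10 7]
t=11: x=[0.1746 3.6148 0.7298 11.6034 10.3119 7.5463] k=[3 4 3 11 12 10]
t=12: x=[2.9637 3.8832 3.4466 10.9142 12.2412 10.5809] k=[3 4 6 14 15 13]
t=13: x=[2.9637 4.0175 6.3372 13.9236 15.2405 13.6094] k=[3 1 5 15 15 13]
t=14: x=[2.8319 1.2603 5.3292 14.7869 15.2852 13.6094] k=[5 2 8 15 15 14]
t=15: x=[4.7447 2.3875 8.1237 14.9215 15.3299 14.5626] k=[5 0 11 14 15 18]
t=16: x=[4.6565 0.7144 10.7298 14.1484 15.4639 18.3242] k=[3 0 13 12 16 18]
t=17: x=[2.7879 0.7144 12.4632 12.4620 16.2765 18.3681] k=[4 1 13 11 13 21]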